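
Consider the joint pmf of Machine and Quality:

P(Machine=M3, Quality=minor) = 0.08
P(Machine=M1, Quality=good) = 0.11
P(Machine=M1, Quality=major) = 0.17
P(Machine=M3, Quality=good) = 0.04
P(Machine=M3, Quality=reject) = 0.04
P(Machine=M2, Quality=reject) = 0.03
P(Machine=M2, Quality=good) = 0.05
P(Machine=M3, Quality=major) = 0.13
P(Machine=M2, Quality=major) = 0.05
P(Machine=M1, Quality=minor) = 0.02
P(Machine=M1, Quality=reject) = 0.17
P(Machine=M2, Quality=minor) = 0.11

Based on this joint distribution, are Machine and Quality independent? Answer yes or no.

no

P(Machine=M1) = 0.47 and P(Quality=minor) = 0.21, so their product is 0.0987, but P(Machine=M1, Quality=minor) = 0.02. Since these differ, Machine and Quality are not independent.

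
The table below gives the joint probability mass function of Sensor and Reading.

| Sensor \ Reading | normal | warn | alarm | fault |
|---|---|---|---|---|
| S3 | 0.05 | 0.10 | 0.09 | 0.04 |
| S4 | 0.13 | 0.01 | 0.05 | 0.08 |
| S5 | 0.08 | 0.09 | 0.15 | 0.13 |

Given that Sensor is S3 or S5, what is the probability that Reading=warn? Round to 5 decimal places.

0.26027

P(Sensor=S3) = 0.05 + 0.10 + 0.09 + 0.04 = 0.28.
P(Sensor=S5) = 0.08 + 0.09 + 0.15 + 0.13 = 0.45.
P(Sensor ∈ {S3, S5}) = 0.28 + 0.45 = 0.73; P(Reading=warn, Sensor ∈ {S3, S5}) = 0.10 + 0.09 = 0.19.
P(Reading=warn | Sensor ∈ {S3, S5}) = 0.19/0.73 = 0.26027.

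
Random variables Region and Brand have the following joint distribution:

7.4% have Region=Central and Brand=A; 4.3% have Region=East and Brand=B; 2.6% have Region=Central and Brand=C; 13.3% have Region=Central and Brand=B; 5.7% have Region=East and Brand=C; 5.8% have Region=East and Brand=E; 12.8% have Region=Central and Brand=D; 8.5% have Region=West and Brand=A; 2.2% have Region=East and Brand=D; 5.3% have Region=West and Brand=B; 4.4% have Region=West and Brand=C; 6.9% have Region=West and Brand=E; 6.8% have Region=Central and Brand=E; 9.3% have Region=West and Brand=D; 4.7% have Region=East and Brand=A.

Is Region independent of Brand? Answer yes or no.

P(Region=Central) = 0.429 and P(Brand=B) = 0.229, so their product is 0.09824, but P(Region=Central, Brand=B) = 0.133. Since these differ, Region and Brand are not independent.

no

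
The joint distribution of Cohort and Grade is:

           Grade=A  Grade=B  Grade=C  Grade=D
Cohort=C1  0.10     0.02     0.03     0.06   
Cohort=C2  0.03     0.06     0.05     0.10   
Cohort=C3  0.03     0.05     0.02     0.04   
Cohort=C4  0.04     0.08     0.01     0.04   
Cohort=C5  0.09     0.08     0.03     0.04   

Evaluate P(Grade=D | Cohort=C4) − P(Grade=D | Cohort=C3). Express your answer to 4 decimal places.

P(Cohort=C4) = 0.04 + 0.08 + 0.01 + 0.04 = 0.17; P(Grade=D | Cohort=C4) = 0.04/0.17 = 0.23529.
P(Cohort=C3) = 0.03 + 0.05 + 0.02 + 0.04 = 0.14; P(Grade=D | Cohort=C3) = 0.04/0.14 = 0.28571.
Difference = -0.0504.

-0.0504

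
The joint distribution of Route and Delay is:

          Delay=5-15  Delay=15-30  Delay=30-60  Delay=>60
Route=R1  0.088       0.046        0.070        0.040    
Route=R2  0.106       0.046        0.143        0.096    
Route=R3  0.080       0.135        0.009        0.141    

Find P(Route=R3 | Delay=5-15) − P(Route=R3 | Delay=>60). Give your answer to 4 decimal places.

-0.2171

P(Delay=5-15) = 0.088 + 0.106 + 0.080 = 0.274; P(Route=R3 | Delay=5-15) = 0.080/0.274 = 0.29197.
P(Delay=>60) = 0.040 + 0.096 + 0.141 = 0.277; P(Route=R3 | Delay=>60) = 0.141/0.277 = 0.50903.
Difference = -0.2171.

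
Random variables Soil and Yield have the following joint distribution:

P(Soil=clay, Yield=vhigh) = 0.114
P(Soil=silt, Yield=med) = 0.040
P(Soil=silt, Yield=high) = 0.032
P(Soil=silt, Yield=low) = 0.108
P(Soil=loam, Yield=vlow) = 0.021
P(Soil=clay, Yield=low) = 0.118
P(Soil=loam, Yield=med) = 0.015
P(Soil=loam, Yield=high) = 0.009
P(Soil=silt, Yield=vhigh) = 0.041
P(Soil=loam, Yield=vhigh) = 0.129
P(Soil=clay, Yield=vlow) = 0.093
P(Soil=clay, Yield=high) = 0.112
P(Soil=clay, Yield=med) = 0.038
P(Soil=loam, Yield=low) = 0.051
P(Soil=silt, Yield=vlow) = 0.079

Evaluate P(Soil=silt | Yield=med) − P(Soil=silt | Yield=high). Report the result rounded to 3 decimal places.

0.221

P(Yield=med) = 0.015 + 0.038 + 0.040 = 0.093; P(Soil=silt | Yield=med) = 0.040/0.093 = 0.4301.
P(Yield=high) = 0.009 + 0.112 + 0.032 = 0.153; P(Soil=silt | Yield=high) = 0.032/0.153 = 0.2092.
Difference = 0.221.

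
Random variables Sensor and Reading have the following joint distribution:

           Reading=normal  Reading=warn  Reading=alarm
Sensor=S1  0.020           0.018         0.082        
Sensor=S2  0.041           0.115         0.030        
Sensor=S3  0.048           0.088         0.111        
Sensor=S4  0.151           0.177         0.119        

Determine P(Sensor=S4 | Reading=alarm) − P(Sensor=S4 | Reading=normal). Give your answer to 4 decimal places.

-0.2328

P(Reading=alarm) = 0.082 + 0.030 + 0.111 + 0.119 = 0.342; P(Sensor=S4 | Reading=alarm) = 0.119/0.342 = 0.34795.
P(Reading=normal) = 0.020 + 0.041 + 0.048 + 0.151 = 0.260; P(Sensor=S4 | Reading=normal) = 0.151/0.260 = 0.58077.
Difference = -0.2328.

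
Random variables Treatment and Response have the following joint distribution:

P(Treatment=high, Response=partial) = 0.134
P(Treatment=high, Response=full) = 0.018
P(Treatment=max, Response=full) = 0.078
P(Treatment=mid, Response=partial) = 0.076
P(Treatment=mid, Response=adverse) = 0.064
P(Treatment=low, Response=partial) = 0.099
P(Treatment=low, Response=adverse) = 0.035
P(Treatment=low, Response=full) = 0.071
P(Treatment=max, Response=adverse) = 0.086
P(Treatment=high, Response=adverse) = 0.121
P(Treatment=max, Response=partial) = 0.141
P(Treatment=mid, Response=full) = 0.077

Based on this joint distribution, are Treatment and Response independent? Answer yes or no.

no

P(Treatment=high) = 0.273 and P(Response=full) = 0.244, so their product is 0.06661, but P(Treatment=high, Response=full) = 0.018. Since these differ, Treatment and Response are not independent.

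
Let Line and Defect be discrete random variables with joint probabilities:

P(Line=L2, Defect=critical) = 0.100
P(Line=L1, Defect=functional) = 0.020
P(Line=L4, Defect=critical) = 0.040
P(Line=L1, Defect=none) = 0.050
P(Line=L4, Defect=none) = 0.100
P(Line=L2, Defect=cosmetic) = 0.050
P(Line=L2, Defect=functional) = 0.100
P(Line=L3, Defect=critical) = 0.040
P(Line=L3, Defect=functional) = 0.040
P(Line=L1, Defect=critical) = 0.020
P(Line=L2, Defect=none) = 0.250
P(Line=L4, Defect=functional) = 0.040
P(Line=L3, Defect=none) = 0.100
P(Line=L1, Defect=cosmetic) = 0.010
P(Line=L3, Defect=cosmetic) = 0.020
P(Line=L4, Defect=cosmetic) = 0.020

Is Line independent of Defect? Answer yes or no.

yes

Every cell satisfies P(Line,Defect) = P(Line)·P(Defect). For instance P(Line=L3) = 0.200, P(Defect=functional) = 0.200, and 0.200×0.200 = 0.040 matches the joint entry. So Line and Defect are independent.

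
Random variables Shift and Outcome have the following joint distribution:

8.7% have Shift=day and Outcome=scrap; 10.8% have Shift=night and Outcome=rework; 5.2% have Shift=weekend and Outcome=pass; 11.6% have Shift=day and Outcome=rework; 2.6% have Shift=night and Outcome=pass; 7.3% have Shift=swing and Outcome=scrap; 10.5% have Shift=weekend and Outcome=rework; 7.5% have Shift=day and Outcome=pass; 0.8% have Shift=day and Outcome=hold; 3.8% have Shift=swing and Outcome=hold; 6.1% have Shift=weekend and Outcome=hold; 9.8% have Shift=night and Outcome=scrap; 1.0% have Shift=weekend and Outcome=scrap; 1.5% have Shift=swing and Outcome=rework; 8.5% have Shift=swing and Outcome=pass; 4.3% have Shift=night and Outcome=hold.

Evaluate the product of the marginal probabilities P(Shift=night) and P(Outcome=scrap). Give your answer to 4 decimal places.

0.0737

P(Shift=night) = 0.026 + 0.108 + 0.098 + 0.043 = 0.275.
P(Outcome=scrap) = 0.087 + 0.073 + 0.098 + 0.010 = 0.268.
Product: 0.275 × 0.268 = 0.0737.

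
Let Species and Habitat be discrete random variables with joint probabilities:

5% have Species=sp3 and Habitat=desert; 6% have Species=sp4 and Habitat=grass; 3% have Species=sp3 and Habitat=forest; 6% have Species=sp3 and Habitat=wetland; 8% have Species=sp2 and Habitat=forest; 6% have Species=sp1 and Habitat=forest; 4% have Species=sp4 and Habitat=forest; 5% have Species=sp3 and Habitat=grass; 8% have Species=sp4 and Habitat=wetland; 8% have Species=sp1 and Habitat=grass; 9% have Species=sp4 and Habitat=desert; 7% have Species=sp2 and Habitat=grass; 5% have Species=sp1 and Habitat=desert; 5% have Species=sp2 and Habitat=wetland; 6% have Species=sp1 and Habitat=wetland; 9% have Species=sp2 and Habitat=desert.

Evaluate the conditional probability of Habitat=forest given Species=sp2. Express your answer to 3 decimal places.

P(Species=sp2) = 0.08 + 0.07 + 0.05 + 0.09 = 0.29.
P(Habitat=forest | Species=sp2) = 0.08/0.29 = 0.276.

0.276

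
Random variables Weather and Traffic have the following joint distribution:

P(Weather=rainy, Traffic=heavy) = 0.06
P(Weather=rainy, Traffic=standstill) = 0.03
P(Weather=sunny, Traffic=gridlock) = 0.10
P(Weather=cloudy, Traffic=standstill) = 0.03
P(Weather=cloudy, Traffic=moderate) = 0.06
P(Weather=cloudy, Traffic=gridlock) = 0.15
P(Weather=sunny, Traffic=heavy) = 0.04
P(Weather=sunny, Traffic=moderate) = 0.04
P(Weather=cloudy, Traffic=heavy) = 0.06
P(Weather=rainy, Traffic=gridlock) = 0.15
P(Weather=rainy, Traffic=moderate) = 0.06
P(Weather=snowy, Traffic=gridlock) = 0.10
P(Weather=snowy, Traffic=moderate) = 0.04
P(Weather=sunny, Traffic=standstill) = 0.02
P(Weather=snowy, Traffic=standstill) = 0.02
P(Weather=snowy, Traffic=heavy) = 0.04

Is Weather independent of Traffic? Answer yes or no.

yes

Every cell satisfies P(Weather,Traffic) = P(Weather)·P(Traffic). For instance P(Weather=cloudy) = 0.30, P(Traffic=gridlock) = 0.50, and 0.30×0.50 = 0.15 matches the joint entry. So Weather and Traffic are independent.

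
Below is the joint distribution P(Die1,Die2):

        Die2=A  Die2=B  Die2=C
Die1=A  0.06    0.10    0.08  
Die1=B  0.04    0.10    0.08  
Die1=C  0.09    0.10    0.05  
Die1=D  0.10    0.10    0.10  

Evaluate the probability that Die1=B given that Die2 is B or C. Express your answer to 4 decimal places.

0.2535

P(Die2=B) = 0.10 + 0.10 + 0.10 + 0.10 = 0.40.
P(Die2=C) = 0.08 + 0.08 + 0.05 + 0.10 = 0.31.
P(Die2 ∈ {B, C}) = 0.40 + 0.31 = 0.71; P(Die1=B, Die2 ∈ {B, C}) = 0.10 + 0.08 = 0.18.
P(Die1=B | Die2 ∈ {B, C}) = 0.18/0.71 = 0.2535.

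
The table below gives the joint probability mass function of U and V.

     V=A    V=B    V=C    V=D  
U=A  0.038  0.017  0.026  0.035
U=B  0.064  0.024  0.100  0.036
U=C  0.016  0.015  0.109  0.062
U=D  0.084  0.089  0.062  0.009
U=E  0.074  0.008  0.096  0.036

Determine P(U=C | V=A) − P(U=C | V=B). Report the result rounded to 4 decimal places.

-0.0401

P(V=A) = 0.038 + 0.064 + 0.016 + 0.084 + 0.074 = 0.276; P(U=C | V=A) = 0.016/0.276 = 0.05797.
P(V=B) = 0.017 + 0.024 + 0.015 + 0.089 + 0.008 = 0.153; P(U=C | V=B) = 0.015/0.153 = 0.09804.
Difference = -0.0401.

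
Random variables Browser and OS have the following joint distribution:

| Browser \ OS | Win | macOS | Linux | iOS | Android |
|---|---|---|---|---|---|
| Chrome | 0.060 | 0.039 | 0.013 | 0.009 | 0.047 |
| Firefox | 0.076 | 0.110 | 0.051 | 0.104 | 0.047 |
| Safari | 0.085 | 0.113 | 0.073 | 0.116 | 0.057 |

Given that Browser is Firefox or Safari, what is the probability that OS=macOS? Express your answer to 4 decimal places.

P(Browser=Firefox) = 0.076 + 0.110 + 0.051 + 0.104 + 0.047 = 0.388.
P(Browser=Safari) = 0.085 + 0.113 + 0.073 + 0.116 + 0.057 = 0.444.
P(Browser ∈ {Firefox, Safari}) = 0.388 + 0.444 = 0.832; P(OS=macOS, Browser ∈ {Firefox, Safari}) = 0.110 + 0.113 = 0.223.
P(OS=macOS | Browser ∈ {Firefox, Safari}) = 0.223/0.832 = 0.2680.

0.2680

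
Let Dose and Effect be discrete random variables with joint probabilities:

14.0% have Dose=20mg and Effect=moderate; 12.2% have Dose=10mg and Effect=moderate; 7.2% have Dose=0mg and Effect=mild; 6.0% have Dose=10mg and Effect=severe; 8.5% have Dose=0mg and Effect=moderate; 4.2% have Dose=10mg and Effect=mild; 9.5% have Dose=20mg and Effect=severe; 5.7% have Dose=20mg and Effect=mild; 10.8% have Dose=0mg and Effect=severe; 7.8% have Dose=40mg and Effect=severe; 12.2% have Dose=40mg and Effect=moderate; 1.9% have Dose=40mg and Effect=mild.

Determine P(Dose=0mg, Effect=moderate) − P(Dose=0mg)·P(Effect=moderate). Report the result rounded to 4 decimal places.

P(Dose=0mg) = 0.072 + 0.085 + 0.108 = 0.265.
P(Effect=moderate) = 0.085 + 0.122 + 0.140 + 0.122 = 0.469.
P(Dose=0mg, Effect=moderate) − P(Dose=0mg)P(Effect=moderate) = 0.085 − 0.265×0.469 = -0.0393.

-0.0393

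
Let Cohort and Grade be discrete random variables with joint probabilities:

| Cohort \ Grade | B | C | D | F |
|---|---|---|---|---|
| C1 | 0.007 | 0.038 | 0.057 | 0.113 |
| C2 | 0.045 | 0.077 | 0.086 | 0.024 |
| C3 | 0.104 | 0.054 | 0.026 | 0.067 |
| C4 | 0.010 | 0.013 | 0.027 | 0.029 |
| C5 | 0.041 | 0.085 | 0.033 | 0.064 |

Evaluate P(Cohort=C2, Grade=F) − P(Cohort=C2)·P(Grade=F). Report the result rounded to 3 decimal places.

-0.045

P(Cohort=C2) = 0.045 + 0.077 + 0.086 + 0.024 = 0.232.
P(Grade=F) = 0.113 + 0.024 + 0.067 + 0.029 + 0.064 = 0.297.
P(Cohort=C2, Grade=F) − P(Cohort=C2)P(Grade=F) = 0.024 − 0.232×0.297 = -0.045.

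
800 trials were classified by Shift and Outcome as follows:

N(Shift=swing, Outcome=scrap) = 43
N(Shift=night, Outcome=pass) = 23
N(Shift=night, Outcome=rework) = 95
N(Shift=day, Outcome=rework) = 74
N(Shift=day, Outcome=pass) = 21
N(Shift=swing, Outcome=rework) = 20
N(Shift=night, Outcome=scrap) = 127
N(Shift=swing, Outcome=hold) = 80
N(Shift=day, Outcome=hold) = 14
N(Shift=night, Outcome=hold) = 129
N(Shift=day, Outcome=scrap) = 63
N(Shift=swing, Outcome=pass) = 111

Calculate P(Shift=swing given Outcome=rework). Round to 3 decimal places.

0.106

Total with Outcome=rework: 74 + 20 + 95 = 189.
P(Shift=swing | Outcome=rework) = 20/189 = 0.106.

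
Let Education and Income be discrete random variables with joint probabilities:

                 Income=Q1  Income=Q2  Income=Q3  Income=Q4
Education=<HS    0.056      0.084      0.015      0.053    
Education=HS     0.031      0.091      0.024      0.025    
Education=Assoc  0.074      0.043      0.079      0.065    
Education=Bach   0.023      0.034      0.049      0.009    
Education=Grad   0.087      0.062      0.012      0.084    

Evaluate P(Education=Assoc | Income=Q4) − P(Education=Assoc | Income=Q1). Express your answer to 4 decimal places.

0.0024

P(Income=Q4) = 0.053 + 0.025 + 0.065 + 0.009 + 0.084 = 0.236; P(Education=Assoc | Income=Q4) = 0.065/0.236 = 0.27542.
P(Income=Q1) = 0.056 + 0.031 + 0.074 + 0.023 + 0.087 = 0.271; P(Education=Assoc | Income=Q1) = 0.074/0.271 = 0.27306.
Difference = 0.0024.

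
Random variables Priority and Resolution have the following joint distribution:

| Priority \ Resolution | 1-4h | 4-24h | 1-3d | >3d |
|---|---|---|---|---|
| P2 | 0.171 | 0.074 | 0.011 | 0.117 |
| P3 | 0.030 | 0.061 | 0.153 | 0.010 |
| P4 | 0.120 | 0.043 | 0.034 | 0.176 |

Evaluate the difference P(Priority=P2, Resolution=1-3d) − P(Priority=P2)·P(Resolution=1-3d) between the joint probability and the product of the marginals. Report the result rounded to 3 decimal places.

P(Priority=P2) = 0.171 + 0.074 + 0.011 + 0.117 = 0.373.
P(Resolution=1-3d) = 0.011 + 0.153 + 0.034 = 0.198.
P(Priority=P2, Resolution=1-3d) − P(Priority=P2)P(Resolution=1-3d) = 0.011 − 0.373×0.198 = -0.063.

-0.063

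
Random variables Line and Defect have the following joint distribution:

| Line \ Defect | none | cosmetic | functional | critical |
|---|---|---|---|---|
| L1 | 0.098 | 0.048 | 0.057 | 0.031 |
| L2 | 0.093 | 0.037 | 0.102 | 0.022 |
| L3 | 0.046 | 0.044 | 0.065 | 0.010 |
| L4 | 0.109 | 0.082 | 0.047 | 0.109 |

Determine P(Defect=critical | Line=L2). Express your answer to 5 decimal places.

0.08661

P(Line=L2) = 0.093 + 0.037 + 0.102 + 0.022 = 0.254.
P(Defect=critical | Line=L2) = 0.022/0.254 = 0.08661.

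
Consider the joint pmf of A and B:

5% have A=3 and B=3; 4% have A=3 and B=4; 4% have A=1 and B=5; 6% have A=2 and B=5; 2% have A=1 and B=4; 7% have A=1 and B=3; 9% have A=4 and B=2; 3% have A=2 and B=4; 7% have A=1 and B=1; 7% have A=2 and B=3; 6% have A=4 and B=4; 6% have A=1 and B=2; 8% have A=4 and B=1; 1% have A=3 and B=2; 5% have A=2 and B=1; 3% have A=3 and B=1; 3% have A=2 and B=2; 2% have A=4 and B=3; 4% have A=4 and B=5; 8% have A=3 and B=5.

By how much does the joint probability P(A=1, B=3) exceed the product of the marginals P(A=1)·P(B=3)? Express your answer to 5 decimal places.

0.01540

P(A=1) = 0.07 + 0.06 + 0.07 + 0.02 + 0.04 = 0.26.
P(B=3) = 0.07 + 0.07 + 0.05 + 0.02 = 0.21.
P(A=1, B=3) − P(A=1)P(B=3) = 0.07 − 0.26×0.21 = 0.01540.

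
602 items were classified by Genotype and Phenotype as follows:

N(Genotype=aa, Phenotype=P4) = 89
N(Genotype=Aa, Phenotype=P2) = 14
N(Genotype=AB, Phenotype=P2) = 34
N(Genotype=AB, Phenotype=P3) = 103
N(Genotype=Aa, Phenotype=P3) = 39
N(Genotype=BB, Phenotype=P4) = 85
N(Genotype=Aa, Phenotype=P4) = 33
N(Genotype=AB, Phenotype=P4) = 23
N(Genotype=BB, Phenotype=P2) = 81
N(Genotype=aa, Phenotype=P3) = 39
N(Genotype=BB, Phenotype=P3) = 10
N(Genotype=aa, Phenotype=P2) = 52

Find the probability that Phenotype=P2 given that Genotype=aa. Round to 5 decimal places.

Total with Genotype=aa: 52 + 39 + 89 = 180.
P(Phenotype=P2 | Genotype=aa) = 52/180 = 0.28889.

0.28889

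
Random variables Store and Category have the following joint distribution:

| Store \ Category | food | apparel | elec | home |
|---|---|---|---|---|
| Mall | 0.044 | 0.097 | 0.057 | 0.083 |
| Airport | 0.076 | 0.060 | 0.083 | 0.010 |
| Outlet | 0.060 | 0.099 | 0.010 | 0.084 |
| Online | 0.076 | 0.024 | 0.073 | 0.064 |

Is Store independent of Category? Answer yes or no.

no

P(Store=Outlet) = 0.253 and P(Category=elec) = 0.223, so their product is 0.05642, but P(Store=Outlet, Category=elec) = 0.010. Since these differ, Store and Category are not independent.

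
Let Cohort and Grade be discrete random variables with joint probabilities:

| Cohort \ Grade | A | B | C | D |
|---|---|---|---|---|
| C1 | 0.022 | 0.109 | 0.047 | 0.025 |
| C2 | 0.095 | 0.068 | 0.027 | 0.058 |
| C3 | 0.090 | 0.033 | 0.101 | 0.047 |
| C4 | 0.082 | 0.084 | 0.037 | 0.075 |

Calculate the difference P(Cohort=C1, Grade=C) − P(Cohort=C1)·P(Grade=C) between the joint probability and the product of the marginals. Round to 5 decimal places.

0.00396

P(Cohort=C1) = 0.022 + 0.109 + 0.047 + 0.025 = 0.203.
P(Grade=C) = 0.047 + 0.027 + 0.101 + 0.037 = 0.212.
P(Cohort=C1, Grade=C) − P(Cohort=C1)P(Grade=C) = 0.047 − 0.203×0.212 = 0.00396.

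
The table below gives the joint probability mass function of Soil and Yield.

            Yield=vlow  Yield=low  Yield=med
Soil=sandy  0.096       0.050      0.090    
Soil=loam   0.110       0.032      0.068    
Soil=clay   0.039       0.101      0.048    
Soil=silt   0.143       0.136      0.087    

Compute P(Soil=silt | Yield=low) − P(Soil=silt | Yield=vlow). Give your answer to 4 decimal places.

0.0578

P(Yield=low) = 0.050 + 0.032 + 0.101 + 0.136 = 0.319; P(Soil=silt | Yield=low) = 0.136/0.319 = 0.42633.
P(Yield=vlow) = 0.096 + 0.110 + 0.039 + 0.143 = 0.388; P(Soil=silt | Yield=vlow) = 0.143/0.388 = 0.36856.
Difference = 0.0578.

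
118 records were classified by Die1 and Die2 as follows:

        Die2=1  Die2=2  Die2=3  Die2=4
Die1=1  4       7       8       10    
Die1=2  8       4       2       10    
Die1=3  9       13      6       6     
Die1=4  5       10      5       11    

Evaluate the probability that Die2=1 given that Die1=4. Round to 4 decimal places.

0.1613

Total with Die1=4: 5 + 10 + 5 + 11 = 31.
P(Die2=1 | Die1=4) = 5/31 = 0.1613.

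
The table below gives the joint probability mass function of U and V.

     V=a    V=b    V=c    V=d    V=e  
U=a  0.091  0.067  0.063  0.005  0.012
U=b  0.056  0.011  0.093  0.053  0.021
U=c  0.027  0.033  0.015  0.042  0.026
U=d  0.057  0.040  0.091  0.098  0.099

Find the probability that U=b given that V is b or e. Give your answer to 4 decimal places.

0.1036

P(V=b) = 0.067 + 0.011 + 0.033 + 0.040 = 0.151.
P(V=e) = 0.012 + 0.021 + 0.026 + 0.099 = 0.158.
P(V ∈ {b, e}) = 0.151 + 0.158 = 0.309; P(U=b, V ∈ {b, e}) = 0.011 + 0.021 = 0.032.
P(U=b | V ∈ {b, e}) = 0.032/0.309 = 0.1036.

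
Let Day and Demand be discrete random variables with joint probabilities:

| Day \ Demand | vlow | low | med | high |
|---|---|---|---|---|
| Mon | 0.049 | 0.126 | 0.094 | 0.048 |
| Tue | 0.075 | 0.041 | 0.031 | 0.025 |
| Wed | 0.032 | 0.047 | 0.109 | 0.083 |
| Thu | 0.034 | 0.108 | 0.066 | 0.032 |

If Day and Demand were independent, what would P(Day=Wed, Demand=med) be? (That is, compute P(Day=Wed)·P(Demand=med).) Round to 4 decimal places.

P(Day=Wed) = 0.032 + 0.047 + 0.109 + 0.083 = 0.271.
P(Demand=med) = 0.094 + 0.031 + 0.109 + 0.066 = 0.300.
Product: 0.271 × 0.300 = 0.0813.

0.0813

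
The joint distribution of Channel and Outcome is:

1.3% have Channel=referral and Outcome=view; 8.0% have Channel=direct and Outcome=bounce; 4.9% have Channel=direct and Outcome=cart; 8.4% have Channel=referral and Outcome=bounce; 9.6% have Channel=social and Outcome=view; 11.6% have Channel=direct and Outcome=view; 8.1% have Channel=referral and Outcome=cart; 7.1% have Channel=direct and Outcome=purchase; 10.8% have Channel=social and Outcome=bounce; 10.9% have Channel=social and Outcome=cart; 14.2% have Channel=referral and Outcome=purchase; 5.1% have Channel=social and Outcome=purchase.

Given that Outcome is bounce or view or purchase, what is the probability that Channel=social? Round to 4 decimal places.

P(Outcome=bounce) = 0.108 + 0.080 + 0.084 = 0.272.
P(Outcome=view) = 0.096 + 0.116 + 0.013 = 0.225.
P(Outcome=purchase) = 0.051 + 0.071 + 0.142 = 0.264.
P(Outcome ∈ {bounce, view, purchase}) = 0.272 + 0.225 + 0.264 = 0.761; P(Channel=social, Outcome ∈ {bounce, view, purchase}) = 0.108 + 0.096 + 0.051 = 0.255.
P(Channel=social | Outcome ∈ {bounce, view, purchase}) = 0.255/0.761 = 0.3351.

0.3351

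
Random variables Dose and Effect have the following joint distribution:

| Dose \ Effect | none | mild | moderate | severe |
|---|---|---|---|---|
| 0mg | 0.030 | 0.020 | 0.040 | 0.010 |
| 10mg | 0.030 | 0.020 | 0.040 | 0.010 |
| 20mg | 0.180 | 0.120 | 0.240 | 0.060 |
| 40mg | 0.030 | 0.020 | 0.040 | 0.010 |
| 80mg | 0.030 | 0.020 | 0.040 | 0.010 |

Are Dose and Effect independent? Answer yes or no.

yes

Every cell satisfies P(Dose,Effect) = P(Dose)·P(Effect). For instance P(Dose=80mg) = 0.100, P(Effect=mild) = 0.200, and 0.100×0.200 = 0.020 matches the joint entry. So Dose and Effect are independent.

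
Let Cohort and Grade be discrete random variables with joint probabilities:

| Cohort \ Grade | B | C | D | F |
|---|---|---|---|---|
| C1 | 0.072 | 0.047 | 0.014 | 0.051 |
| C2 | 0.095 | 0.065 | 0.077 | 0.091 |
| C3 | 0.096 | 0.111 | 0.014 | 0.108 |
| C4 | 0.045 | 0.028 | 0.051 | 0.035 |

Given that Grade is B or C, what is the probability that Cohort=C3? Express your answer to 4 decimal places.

0.3703

P(Grade=B) = 0.072 + 0.095 + 0.096 + 0.045 = 0.308.
P(Grade=C) = 0.047 + 0.065 + 0.111 + 0.028 = 0.251.
P(Grade ∈ {B, C}) = 0.308 + 0.251 = 0.559; P(Cohort=C3, Grade ∈ {B, C}) = 0.096 + 0.111 = 0.207.
P(Cohort=C3 | Grade ∈ {B, C}) = 0.207/0.559 = 0.3703.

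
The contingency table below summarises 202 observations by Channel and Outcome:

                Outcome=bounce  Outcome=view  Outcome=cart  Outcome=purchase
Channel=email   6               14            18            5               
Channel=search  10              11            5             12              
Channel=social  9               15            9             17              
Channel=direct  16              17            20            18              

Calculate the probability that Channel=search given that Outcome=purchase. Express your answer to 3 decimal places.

Total with Outcome=purchase: 5 + 12 + 17 + 18 = 52.
P(Channel=search | Outcome=purchase) = 12/52 = 0.231.

0.231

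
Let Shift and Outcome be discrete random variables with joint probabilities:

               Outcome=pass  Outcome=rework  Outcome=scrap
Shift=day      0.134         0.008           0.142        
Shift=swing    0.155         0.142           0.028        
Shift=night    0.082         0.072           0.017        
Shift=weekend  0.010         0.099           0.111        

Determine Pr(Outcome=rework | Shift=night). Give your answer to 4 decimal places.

P(Shift=night) = 0.082 + 0.072 + 0.017 = 0.171.
P(Outcome=rework | Shift=night) = 0.072/0.171 = 0.4211.

0.4211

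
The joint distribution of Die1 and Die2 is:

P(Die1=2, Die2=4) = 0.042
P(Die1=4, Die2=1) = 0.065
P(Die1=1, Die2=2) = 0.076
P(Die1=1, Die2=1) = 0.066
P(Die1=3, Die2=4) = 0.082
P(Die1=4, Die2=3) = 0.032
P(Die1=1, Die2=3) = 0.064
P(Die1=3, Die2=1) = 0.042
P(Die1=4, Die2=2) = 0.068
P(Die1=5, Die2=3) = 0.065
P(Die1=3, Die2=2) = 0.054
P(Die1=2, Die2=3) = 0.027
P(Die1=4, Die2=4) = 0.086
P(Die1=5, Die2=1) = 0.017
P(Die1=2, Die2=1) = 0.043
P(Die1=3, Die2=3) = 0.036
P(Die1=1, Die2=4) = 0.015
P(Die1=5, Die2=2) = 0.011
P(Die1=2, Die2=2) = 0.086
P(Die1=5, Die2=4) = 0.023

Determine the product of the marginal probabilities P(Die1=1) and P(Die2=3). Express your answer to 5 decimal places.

P(Die1=1) = 0.066 + 0.076 + 0.064 + 0.015 = 0.221.
P(Die2=3) = 0.064 + 0.027 + 0.036 + 0.032 + 0.065 = 0.224.
Product: 0.221 × 0.224 = 0.04950.

0.04950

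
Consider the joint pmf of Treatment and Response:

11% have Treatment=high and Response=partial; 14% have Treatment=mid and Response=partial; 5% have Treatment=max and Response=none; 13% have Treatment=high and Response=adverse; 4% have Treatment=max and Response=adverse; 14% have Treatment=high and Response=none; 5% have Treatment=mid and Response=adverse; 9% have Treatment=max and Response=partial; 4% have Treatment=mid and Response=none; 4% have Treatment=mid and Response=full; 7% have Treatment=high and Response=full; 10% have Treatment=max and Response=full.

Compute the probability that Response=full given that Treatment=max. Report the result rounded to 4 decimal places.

P(Treatment=max) = 0.05 + 0.09 + 0.10 + 0.04 = 0.28.
P(Response=full | Treatment=max) = 0.10/0.28 = 0.3571.

0.3571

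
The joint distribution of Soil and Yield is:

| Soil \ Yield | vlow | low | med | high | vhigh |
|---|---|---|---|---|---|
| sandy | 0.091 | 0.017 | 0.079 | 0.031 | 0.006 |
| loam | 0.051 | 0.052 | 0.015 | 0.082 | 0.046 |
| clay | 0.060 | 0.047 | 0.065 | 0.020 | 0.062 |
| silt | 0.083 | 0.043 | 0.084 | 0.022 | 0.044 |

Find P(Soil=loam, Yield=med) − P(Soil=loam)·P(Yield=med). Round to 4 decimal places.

P(Soil=loam) = 0.051 + 0.052 + 0.015 + 0.082 + 0.046 = 0.246.
P(Yield=med) = 0.079 + 0.015 + 0.065 + 0.084 = 0.243.
P(Soil=loam, Yield=med) − P(Soil=loam)P(Yield=med) = 0.015 − 0.246×0.243 = -0.0448.

-0.0448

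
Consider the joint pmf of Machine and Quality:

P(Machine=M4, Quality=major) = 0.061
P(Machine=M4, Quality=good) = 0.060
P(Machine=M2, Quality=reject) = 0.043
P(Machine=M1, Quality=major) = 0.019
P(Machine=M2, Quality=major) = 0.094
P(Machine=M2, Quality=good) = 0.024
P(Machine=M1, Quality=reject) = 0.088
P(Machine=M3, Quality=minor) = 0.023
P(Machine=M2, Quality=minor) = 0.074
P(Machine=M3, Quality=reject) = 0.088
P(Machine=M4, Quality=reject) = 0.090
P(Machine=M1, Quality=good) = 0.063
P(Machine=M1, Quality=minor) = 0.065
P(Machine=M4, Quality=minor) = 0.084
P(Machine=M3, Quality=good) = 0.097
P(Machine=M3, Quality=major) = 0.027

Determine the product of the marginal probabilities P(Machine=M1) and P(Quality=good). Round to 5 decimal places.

P(Machine=M1) = 0.063 + 0.065 + 0.019 + 0.088 = 0.235.
P(Quality=good) = 0.063 + 0.024 + 0.097 + 0.060 = 0.244.
Product: 0.235 × 0.244 = 0.05734.

0.05734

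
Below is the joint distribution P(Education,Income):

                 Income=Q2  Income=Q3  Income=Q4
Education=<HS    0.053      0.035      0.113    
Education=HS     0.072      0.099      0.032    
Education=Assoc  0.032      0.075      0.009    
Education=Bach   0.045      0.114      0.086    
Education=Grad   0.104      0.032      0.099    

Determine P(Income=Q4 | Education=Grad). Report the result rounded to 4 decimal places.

0.4213

P(Education=Grad) = 0.104 + 0.032 + 0.099 = 0.235.
P(Income=Q4 | Education=Grad) = 0.099/0.235 = 0.4213.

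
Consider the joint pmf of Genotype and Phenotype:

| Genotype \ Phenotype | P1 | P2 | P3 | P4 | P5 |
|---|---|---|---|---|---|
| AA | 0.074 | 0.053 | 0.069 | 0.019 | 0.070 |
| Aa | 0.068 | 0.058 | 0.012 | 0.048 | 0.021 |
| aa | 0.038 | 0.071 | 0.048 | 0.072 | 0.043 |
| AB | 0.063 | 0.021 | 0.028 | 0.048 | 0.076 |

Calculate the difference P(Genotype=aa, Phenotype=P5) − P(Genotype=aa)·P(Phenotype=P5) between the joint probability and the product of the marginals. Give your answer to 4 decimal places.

P(Genotype=aa) = 0.038 + 0.071 + 0.048 + 0.072 + 0.043 = 0.272.
P(Phenotype=P5) = 0.070 + 0.021 + 0.043 + 0.076 = 0.210.
P(Genotype=aa, Phenotype=P5) − P(Genotype=aa)P(Phenotype=P5) = 0.043 − 0.272×0.210 = -0.0141.

-0.0141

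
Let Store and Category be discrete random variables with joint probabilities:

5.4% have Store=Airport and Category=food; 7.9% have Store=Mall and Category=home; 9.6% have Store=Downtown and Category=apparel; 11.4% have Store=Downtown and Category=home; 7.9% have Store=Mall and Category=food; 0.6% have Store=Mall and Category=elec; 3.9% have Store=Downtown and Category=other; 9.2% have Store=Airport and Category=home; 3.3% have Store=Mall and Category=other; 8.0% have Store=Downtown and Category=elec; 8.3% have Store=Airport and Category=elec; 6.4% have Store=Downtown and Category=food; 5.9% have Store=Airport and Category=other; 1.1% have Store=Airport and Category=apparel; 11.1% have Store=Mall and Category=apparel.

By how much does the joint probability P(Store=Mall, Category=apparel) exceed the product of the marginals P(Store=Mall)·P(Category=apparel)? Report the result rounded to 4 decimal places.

P(Store=Mall) = 0.079 + 0.111 + 0.006 + 0.079 + 0.033 = 0.308.
P(Category=apparel) = 0.096 + 0.111 + 0.011 = 0.218.
P(Store=Mall, Category=apparel) − P(Store=Mall)P(Category=apparel) = 0.111 − 0.308×0.218 = 0.0439.

0.0439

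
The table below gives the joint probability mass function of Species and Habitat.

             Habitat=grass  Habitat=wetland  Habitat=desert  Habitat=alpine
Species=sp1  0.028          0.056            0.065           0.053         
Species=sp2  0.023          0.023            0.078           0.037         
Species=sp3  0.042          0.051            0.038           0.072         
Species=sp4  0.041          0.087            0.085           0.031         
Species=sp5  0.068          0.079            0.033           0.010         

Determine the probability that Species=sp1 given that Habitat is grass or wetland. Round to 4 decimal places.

0.1687

P(Habitat=grass) = 0.028 + 0.023 + 0.042 + 0.041 + 0.068 = 0.202.
P(Habitat=wetland) = 0.056 + 0.023 + 0.051 + 0.087 + 0.079 = 0.296.
P(Habitat ∈ {grass, wetland}) = 0.202 + 0.296 = 0.498; P(Species=sp1, Habitat ∈ {grass, wetland}) = 0.028 + 0.056 = 0.084.
P(Species=sp1 | Habitat ∈ {grass, wetland}) = 0.084/0.498 = 0.1687.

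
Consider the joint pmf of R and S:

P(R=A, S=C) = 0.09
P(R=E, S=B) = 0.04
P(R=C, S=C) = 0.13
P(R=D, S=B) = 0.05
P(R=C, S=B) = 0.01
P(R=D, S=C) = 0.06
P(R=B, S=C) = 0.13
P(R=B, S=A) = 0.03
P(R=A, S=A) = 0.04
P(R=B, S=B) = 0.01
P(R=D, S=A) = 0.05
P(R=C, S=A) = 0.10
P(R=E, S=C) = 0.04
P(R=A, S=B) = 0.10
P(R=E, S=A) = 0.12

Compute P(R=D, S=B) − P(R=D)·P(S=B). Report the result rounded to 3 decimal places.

P(R=D) = 0.05 + 0.05 + 0.06 = 0.16.
P(S=B) = 0.10 + 0.01 + 0.01 + 0.05 + 0.04 = 0.21.
P(R=D, S=B) − P(R=D)P(S=B) = 0.05 − 0.16×0.21 = 0.016.

0.016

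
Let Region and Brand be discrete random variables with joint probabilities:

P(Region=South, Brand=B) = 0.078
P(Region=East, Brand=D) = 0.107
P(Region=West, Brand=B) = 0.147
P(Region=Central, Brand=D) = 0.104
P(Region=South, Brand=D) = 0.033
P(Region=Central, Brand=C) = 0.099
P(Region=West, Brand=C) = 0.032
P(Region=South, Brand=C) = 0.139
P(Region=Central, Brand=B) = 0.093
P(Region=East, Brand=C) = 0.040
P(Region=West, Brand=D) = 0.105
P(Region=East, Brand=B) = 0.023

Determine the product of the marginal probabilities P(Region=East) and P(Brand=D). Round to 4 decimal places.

P(Region=East) = 0.023 + 0.040 + 0.107 = 0.170.
P(Brand=D) = 0.033 + 0.107 + 0.105 + 0.104 = 0.349.
Product: 0.170 × 0.349 = 0.0593.

0.0593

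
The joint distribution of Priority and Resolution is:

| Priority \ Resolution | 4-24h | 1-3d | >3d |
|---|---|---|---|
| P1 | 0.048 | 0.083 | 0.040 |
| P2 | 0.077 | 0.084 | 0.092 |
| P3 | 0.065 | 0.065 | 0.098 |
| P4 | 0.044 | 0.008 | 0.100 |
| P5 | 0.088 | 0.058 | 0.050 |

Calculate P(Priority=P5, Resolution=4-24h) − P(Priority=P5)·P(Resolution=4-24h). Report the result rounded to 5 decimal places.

P(Priority=P5) = 0.088 + 0.058 + 0.050 = 0.196.
P(Resolution=4-24h) = 0.048 + 0.077 + 0.065 + 0.044 + 0.088 = 0.322.
P(Priority=P5, Resolution=4-24h) − P(Priority=P5)P(Resolution=4-24h) = 0.088 − 0.196×0.322 = 0.02489.

0.02489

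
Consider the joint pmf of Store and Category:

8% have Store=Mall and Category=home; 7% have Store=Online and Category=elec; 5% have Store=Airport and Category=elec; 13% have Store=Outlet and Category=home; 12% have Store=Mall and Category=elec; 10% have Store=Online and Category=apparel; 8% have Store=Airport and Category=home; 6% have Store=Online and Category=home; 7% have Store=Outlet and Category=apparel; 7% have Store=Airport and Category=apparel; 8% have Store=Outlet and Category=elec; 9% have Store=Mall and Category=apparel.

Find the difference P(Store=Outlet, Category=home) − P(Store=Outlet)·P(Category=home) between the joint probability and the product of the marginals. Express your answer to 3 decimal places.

0.032

P(Store=Outlet) = 0.07 + 0.08 + 0.13 = 0.28.
P(Category=home) = 0.08 + 0.08 + 0.13 + 0.06 = 0.35.
P(Store=Outlet, Category=home) − P(Store=Outlet)P(Category=home) = 0.13 − 0.28×0.35 = 0.032.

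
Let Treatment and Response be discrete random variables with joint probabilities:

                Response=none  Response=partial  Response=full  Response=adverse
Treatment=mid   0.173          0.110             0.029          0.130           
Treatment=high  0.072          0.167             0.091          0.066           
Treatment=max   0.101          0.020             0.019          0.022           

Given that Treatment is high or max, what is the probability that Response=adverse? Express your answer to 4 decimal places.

0.1577

P(Treatment=high) = 0.072 + 0.167 + 0.091 + 0.066 = 0.396.
P(Treatment=max) = 0.101 + 0.020 + 0.019 + 0.022 = 0.162.
P(Treatment ∈ {high, max}) = 0.396 + 0.162 = 0.558; P(Response=adverse, Treatment ∈ {high, max}) = 0.066 + 0.022 = 0.088.
P(Response=adverse | Treatment ∈ {high, max}) = 0.088/0.558 = 0.1577.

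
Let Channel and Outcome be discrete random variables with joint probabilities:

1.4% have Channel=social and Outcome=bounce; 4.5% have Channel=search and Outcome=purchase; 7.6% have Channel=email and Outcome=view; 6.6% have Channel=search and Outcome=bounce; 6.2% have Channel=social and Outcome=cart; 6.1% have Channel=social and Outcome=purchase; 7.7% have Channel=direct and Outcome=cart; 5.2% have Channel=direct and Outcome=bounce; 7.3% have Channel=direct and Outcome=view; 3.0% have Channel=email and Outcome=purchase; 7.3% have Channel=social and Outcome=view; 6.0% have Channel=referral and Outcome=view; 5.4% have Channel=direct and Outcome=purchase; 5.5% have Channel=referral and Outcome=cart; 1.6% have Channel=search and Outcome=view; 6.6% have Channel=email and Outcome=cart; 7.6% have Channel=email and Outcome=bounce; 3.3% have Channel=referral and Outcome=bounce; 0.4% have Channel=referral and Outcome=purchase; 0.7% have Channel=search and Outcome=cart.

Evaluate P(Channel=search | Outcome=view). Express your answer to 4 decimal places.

0.0537

P(Outcome=view) = 0.076 + 0.016 + 0.073 + 0.073 + 0.060 = 0.298.
P(Channel=search | Outcome=view) = 0.016/0.298 = 0.0537.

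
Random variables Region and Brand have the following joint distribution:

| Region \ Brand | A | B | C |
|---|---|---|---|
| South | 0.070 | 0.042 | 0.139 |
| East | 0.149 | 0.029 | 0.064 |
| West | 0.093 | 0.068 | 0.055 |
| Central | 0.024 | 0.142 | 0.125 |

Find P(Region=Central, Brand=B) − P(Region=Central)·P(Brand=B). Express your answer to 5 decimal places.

0.06023

P(Region=Central) = 0.024 + 0.142 + 0.125 = 0.291.
P(Brand=B) = 0.042 + 0.029 + 0.068 + 0.142 = 0.281.
P(Region=Central, Brand=B) − P(Region=Central)P(Brand=B) = 0.142 − 0.291×0.281 = 0.06023.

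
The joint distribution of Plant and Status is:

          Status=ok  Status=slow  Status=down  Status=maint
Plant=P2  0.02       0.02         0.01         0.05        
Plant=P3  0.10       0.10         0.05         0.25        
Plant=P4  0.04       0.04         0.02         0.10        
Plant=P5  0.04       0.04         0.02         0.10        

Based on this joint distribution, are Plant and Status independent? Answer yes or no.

Every cell satisfies P(Plant,Status) = P(Plant)·P(Status). For instance P(Plant=P2) = 0.10, P(Status=down) = 0.10, and 0.10×0.10 = 0.01 matches the joint entry. So Plant and Status are independent.

yes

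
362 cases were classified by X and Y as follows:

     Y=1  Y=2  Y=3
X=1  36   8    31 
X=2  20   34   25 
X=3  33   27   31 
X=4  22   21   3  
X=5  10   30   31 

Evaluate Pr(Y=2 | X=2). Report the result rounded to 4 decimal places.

Total with X=2: 20 + 34 + 25 = 79.
P(Y=2 | X=2) = 34/79 = 0.4304.

0.4304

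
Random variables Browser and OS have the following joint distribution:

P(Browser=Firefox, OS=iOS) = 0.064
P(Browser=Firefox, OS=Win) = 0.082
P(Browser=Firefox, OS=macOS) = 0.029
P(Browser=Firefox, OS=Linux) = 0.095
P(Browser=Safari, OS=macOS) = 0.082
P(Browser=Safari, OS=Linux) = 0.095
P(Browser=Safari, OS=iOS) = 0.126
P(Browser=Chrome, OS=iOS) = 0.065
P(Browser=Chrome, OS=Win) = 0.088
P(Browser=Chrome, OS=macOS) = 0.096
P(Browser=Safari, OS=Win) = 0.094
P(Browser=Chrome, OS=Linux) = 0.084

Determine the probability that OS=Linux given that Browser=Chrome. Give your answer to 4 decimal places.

0.2523

P(Browser=Chrome) = 0.088 + 0.096 + 0.084 + 0.065 = 0.333.
P(OS=Linux | Browser=Chrome) = 0.084/0.333 = 0.2523.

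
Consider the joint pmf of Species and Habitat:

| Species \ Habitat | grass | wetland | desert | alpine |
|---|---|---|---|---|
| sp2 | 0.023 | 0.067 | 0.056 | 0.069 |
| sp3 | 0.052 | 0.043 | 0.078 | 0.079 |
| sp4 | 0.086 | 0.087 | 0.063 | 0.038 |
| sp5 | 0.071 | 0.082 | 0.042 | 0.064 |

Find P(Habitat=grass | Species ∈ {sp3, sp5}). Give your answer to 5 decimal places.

0.24070

P(Species=sp3) = 0.052 + 0.043 + 0.078 + 0.079 = 0.252.
P(Species=sp5) = 0.071 + 0.082 + 0.042 + 0.064 = 0.259.
P(Species ∈ {sp3, sp5}) = 0.252 + 0.259 = 0.511; P(Habitat=grass, Species ∈ {sp3, sp5}) = 0.052 + 0.071 = 0.123.
P(Habitat=grass | Species ∈ {sp3, sp5}) = 0.123/0.511 = 0.24070.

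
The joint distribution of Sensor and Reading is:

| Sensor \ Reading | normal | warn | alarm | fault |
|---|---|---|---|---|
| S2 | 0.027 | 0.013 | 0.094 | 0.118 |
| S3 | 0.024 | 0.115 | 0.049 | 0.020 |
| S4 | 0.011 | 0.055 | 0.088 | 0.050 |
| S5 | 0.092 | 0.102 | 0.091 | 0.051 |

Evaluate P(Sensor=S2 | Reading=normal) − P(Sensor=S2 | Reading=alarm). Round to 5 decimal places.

P(Reading=normal) = 0.027 + 0.024 + 0.011 + 0.092 = 0.154; P(Sensor=S2 | Reading=normal) = 0.027/0.154 = 0.175325.
P(Reading=alarm) = 0.094 + 0.049 + 0.088 + 0.091 = 0.322; P(Sensor=S2 | Reading=alarm) = 0.094/0.322 = 0.291925.
Difference = -0.11660.

-0.11660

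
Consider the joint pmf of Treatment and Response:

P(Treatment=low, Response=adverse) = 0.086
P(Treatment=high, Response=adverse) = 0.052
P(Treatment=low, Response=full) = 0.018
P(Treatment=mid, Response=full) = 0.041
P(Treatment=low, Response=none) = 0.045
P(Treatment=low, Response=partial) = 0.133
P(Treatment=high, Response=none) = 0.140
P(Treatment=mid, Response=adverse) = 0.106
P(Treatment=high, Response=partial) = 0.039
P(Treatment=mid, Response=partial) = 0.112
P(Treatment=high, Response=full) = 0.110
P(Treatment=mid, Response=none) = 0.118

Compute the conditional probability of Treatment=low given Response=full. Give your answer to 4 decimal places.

P(Response=full) = 0.018 + 0.041 + 0.110 = 0.169.
P(Treatment=low | Response=full) = 0.018/0.169 = 0.1065.

0.1065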